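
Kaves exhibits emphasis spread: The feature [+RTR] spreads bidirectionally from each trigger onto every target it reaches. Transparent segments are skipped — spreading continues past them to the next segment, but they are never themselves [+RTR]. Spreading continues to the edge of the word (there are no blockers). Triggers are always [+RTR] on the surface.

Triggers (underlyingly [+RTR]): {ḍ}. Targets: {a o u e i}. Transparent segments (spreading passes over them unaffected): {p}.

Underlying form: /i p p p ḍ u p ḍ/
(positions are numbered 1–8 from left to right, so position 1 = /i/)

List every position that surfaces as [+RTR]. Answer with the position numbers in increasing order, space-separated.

From /ḍ/ at 5 rightward: 6 /u/ → [+RTR]; 7 /p/ transparent; 8 /ḍ/ is itself a trigger — this domain ends here.
From /ḍ/ at 5 leftward: 4 /p/ transparent; 3 /p/ transparent; 2 /p/ transparent; 1 /i/ → [+RTR]; word edge.
From /ḍ/ at 8 rightward: word edge.
From /ḍ/ at 8 leftward: 7 /p/ transparent; 6 /u/ → [+RTR]; 5 /ḍ/ is itself a trigger — this domain ends here.

1 5 6 8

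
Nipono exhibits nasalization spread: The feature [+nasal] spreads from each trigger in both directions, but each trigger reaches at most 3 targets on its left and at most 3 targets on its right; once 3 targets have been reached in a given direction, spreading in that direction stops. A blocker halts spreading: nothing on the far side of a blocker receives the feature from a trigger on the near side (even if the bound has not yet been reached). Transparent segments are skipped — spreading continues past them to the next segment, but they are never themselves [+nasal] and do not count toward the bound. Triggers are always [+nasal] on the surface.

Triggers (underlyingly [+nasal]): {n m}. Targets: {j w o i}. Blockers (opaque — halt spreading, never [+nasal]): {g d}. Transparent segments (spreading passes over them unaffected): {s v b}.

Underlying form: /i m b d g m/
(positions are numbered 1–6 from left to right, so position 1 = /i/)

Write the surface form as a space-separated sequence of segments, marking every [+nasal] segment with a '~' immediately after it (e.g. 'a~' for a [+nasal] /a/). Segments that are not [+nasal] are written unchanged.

i~ m~ b d g m~

From /m/ at 2 rightward: 3 /b/ transparent; 4 /d/ blocks.
From /m/ at 2 leftward: 1 /i/ → [+nasal]; word edge.
From /m/ at 6 rightward: word edge.
From /m/ at 6 leftward: 5 /g/ blocks.
[+nasal] positions on the surface: 1 2 6.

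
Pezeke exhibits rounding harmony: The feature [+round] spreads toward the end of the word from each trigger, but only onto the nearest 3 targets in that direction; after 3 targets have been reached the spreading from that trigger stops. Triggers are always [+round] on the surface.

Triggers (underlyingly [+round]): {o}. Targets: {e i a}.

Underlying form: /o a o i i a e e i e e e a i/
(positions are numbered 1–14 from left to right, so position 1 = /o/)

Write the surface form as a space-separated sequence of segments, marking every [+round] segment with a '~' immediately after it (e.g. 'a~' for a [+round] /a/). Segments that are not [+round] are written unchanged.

o~ a~ o~ i~ i~ a~ e e i e e e a i

From /o/ at 1 rightward: 2 /a/ → [+round]; 3 /o/ is itself a trigger — this domain ends here.
From /o/ at 3 rightward: 4 /i/ → [+round]; 5 /i/ → [+round]; 6 /a/ → [+round]; bound reached.
Targets with no active source: positions 7 8 9 10 11 12 13 14 stay [-round].
[+round] positions on the surface: 1 2 3 4 5 6.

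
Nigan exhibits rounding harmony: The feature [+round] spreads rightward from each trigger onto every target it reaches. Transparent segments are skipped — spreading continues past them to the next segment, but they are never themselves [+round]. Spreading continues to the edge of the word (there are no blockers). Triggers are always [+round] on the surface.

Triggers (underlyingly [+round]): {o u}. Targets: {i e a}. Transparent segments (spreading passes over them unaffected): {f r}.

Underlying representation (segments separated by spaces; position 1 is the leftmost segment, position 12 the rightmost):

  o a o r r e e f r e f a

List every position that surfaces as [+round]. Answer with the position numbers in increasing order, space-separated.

From /o/ at 1 rightward: 2 /a/ → [+round]; 3 /o/ is itself a trigger — this domain ends here.
From /o/ at 3 rightward: 4 /r/ transparent; 5 /r/ transparent; 6 /e/ → [+round]; 7 /e/ → [+round]; 8 /f/ transparent; 9 /r/ transparent; 10 /e/ → [+round]; 11 /f/ transparent; 12 /a/ → [+round]; word edge.

1 2 3 6 7 10 12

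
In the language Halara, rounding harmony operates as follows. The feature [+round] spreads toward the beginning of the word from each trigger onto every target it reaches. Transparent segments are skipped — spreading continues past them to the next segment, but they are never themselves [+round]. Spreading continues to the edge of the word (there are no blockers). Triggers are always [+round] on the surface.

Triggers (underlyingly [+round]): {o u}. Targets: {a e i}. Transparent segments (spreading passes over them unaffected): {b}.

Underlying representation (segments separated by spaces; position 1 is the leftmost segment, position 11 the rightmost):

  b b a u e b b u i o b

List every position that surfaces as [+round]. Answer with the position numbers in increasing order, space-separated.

3 4 5 8 9 10

From /u/ at 4 leftward: 3 /a/ → [+round]; 2 /b/ transparent; 1 /b/ transparent; word edge.
From /u/ at 8 leftward: 7 /b/ transparent; 6 /b/ transparent; 5 /e/ → [+round]; 4 /u/ is itself a trigger — this domain ends here.
From /o/ at 10 leftward: 9 /i/ → [+round]; 8 /u/ is itself a trigger — this domain ends here.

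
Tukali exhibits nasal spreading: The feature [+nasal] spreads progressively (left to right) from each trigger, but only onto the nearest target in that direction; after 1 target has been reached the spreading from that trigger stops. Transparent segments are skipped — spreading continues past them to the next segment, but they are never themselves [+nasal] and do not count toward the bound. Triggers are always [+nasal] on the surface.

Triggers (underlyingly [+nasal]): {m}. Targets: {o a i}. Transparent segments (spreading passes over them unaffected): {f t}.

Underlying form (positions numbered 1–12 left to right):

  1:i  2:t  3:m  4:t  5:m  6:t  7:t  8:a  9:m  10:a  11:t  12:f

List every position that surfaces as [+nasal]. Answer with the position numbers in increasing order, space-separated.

3 5 8 9 10

From /m/ at 3 rightward: 4 /t/ transparent; 5 /m/ is itself a trigger — this domain ends here.
From /m/ at 5 rightward: 6 /t/ transparent; 7 /t/ transparent; 8 /a/ → [+nasal]; bound reached.
From /m/ at 9 rightward: 10 /a/ → [+nasal]; bound reached.
Target with no active source: position 1 stays [-nasal].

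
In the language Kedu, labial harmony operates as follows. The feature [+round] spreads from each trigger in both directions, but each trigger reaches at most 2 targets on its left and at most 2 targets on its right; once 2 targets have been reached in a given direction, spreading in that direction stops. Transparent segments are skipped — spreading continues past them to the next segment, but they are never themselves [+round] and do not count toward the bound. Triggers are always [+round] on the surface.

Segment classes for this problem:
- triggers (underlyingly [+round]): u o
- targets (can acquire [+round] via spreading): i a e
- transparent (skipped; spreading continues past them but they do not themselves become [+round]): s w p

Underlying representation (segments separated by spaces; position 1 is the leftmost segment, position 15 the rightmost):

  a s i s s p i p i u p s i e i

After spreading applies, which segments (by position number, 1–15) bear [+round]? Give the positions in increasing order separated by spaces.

From /u/ at 10 rightward: 11 /p/ transparent; 12 /s/ transparent; 13 /i/ → [+round]; 14 /e/ → [+round]; bound reached.
From /u/ at 10 leftward: 9 /i/ → [+round]; 8 /p/ transparent; 7 /i/ → [+round]; bound reached.
Targets with no active source: positions 1 3 15 stay [-round].

7 9 10 13 14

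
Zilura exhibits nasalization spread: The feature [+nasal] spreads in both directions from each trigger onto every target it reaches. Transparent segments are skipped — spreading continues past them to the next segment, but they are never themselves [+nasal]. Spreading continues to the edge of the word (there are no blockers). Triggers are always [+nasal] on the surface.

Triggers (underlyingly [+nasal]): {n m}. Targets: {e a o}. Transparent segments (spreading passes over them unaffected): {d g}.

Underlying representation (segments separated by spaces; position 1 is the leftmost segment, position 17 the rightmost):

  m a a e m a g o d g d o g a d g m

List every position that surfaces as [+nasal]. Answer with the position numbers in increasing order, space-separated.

From /m/ at 1 rightward: 2 /a/ → [+nasal]; 3 /a/ → [+nasal]; 4 /e/ → [+nasal]; 5 /m/ is itself a trigger — this domain ends here.
From /m/ at 1 leftward: word edge.
From /m/ at 5 rightward: 6 /a/ → [+nasal]; 7 /g/ transparent; 8 /o/ → [+nasal]; 9 /d/ transparent; 10 /g/ transparent; 11 /d/ transparent; 12 /o/ → [+nasal]; 13 /g/ transparent; 14 /a/ → [+nasal]; 15 /d/ transparent; 16 /g/ transparent; 17 /m/ is itself a trigger — this domain ends here.
From /m/ at 5 leftward: 4 /e/ → [+nasal]; 3 /a/ → [+nasal]; 2 /a/ → [+nasal]; 1 /m/ is itself a trigger — this domain ends here.
From /m/ at 17 rightward: word edge.
From /m/ at 17 leftward: 16 /g/ transparent; 15 /d/ transparent; 14 /a/ → [+nasal]; 13 /g/ transparent; 12 /o/ → [+nasal]; 11 /d/ transparent; 10 /g/ transparent; 9 /d/ transparent; 8 /o/ → [+nasal]; 7 /g/ transparent; 6 /a/ → [+nasal]; 5 /m/ is itself a trigger — this domain ends here.

1 2 3 4 5 6 8 12 14 17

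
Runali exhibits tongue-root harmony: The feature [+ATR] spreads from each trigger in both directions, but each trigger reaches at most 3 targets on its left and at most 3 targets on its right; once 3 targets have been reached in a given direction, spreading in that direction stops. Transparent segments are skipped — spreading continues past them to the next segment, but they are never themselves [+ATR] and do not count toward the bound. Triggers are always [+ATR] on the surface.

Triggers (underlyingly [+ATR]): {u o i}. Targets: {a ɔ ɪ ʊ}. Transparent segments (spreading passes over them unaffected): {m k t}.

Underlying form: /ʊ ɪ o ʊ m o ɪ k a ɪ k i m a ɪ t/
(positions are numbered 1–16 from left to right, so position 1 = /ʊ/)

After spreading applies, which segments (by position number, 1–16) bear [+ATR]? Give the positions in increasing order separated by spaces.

From /o/ at 3 rightward: 4 /ʊ/ → [+ATR]; 5 /m/ transparent; 6 /o/ is itself a trigger — this domain ends here.
From /o/ at 3 leftward: 2 /ɪ/ → [+ATR]; 1 /ʊ/ → [+ATR]; word edge.
From /o/ at 6 rightward: 7 /ɪ/ → [+ATR]; 8 /k/ transparent; 9 /a/ → [+ATR]; 10 /ɪ/ → [+ATR]; bound reached.
From /o/ at 6 leftward: 5 /m/ transparent; 4 /ʊ/ → [+ATR]; 3 /o/ is itself a trigger — this domain ends here.
From /i/ at 12 rightward: 13 /m/ transparent; 14 /a/ → [+ATR]; 15 /ɪ/ → [+ATR]; 16 /t/ transparent; word edge.
From /i/ at 12 leftward: 11 /k/ transparent; 10 /ɪ/ → [+ATR]; 9 /a/ → [+ATR]; 8 /k/ transparent; 7 /ɪ/ → [+ATR]; bound reached.

1 2 3 4 6 7 9 10 12 14 15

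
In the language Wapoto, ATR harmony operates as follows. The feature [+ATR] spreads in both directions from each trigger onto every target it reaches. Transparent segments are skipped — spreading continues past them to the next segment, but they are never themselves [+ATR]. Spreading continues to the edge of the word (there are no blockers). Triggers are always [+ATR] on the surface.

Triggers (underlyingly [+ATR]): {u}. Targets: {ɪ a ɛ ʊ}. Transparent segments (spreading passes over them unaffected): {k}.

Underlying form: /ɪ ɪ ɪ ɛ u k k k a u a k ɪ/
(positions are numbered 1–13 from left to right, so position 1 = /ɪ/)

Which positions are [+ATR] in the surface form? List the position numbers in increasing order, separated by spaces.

1 2 3 4 5 9 10 11 13

From /u/ at 5 rightward: 6 /k/ transparent; 7 /k/ transparent; 8 /k/ transparent; 9 /a/ → [+ATR]; 10 /u/ is itself a trigger — this domain ends here.
From /u/ at 5 leftward: 4 /ɛ/ → [+ATR]; 3 /ɪ/ → [+ATR]; 2 /ɪ/ → [+ATR]; 1 /ɪ/ → [+ATR]; word edge.
From /u/ at 10 rightward: 11 /a/ → [+ATR]; 12 /k/ transparent; 13 /ɪ/ → [+ATR]; word edge.
From /u/ at 10 leftward: 9 /a/ → [+ATR]; 8 /k/ transparent; 7 /k/ transparent; 6 /k/ transparent; 5 /u/ is itself a trigger — this domain ends here.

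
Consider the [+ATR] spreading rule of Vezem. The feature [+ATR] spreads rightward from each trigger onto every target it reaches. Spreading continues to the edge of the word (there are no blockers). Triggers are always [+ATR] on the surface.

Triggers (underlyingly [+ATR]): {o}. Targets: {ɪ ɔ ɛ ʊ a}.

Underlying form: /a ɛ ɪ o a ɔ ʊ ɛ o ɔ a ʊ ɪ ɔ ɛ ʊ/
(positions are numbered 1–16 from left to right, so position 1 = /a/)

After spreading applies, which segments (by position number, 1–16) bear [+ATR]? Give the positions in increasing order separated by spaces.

4 5 6 7 8 9 10 11 12 13 14 15 16

From /o/ at 4 rightward: 5 /a/ → [+ATR]; 6 /ɔ/ → [+ATR]; 7 /ʊ/ → [+ATR]; 8 /ɛ/ → [+ATR]; 9 /o/ is itself a trigger — this domain ends here.
From /o/ at 9 rightward: 10 /ɔ/ → [+ATR]; 11 /a/ → [+ATR]; 12 /ʊ/ → [+ATR]; 13 /ɪ/ → [+ATR]; 14 /ɔ/ → [+ATR]; 15 /ɛ/ → [+ATR]; 16 /ʊ/ → [+ATR]; word edge.
Targets with no active source: positions 1 2 3 stay [-ATR].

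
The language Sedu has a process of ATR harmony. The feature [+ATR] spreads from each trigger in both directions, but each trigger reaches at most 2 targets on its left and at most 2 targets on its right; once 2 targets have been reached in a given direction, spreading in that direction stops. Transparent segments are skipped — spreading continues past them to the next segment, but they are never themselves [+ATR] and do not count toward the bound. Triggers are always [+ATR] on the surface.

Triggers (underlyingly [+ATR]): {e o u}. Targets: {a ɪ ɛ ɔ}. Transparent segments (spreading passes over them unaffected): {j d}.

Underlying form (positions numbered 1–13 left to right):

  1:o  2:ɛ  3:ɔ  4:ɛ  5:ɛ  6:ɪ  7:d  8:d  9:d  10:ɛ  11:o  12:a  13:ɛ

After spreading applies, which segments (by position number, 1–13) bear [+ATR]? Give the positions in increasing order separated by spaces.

From /o/ at 1 rightward: 2 /ɛ/ → [+ATR]; 3 /ɔ/ → [+ATR]; bound reached.
From /o/ at 1 leftward: word edge.
From /o/ at 11 rightward: 12 /a/ → [+ATR]; 13 /ɛ/ → [+ATR]; bound reached.
From /o/ at 11 leftward: 10 /ɛ/ → [+ATR]; 9 /d/ transparent; 8 /d/ transparent; 7 /d/ transparent; 6 /ɪ/ → [+ATR]; bound reached.
Targets with no active source: positions 4 5 stay [-ATR].

1 2 3 6 10 11 12 13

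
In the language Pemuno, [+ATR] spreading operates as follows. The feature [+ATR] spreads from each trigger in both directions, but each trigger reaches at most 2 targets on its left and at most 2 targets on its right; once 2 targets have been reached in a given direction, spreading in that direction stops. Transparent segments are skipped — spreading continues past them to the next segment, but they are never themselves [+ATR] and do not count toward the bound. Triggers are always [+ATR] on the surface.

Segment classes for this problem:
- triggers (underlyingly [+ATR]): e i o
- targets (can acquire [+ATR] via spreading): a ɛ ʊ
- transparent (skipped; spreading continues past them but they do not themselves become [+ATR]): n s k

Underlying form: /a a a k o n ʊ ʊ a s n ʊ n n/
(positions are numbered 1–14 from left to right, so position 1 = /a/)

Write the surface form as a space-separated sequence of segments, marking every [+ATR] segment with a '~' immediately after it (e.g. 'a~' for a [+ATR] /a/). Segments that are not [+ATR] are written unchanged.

a a~ a~ k o~ n ʊ~ ʊ~ a s n ʊ n n

From /o/ at 5 rightward: 6 /n/ transparent; 7 /ʊ/ → [+ATR]; 8 /ʊ/ → [+ATR]; bound reached.
From /o/ at 5 leftward: 4 /k/ transparent; 3 /a/ → [+ATR]; 2 /a/ → [+ATR]; bound reached.
Targets with no active source: positions 1 9 12 stay [-ATR].
[+ATR] positions on the surface: 2 3 5 7 8.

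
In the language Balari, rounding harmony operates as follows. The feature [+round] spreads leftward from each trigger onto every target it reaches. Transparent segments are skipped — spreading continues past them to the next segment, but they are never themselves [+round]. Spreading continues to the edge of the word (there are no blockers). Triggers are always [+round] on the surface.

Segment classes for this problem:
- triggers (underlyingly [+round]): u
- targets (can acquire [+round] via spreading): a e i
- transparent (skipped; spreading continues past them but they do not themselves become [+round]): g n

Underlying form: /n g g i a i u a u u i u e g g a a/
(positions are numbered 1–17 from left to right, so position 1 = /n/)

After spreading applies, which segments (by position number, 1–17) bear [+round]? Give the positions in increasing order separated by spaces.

4 5 6 7 8 9 10 11 12

From /u/ at 7 leftward: 6 /i/ → [+round]; 5 /a/ → [+round]; 4 /i/ → [+round]; 3 /g/ transparent; 2 /g/ transparent; 1 /n/ transparent; word edge.
From /u/ at 9 leftward: 8 /a/ → [+round]; 7 /u/ is itself a trigger — this domain ends here.
From /u/ at 10 leftward: 9 /u/ is itself a trigger — this domain ends here.
From /u/ at 12 leftward: 11 /i/ → [+round]; 10 /u/ is itself a trigger — this domain ends here.
Targets with no active source: positions 13 16 17 stay [-round].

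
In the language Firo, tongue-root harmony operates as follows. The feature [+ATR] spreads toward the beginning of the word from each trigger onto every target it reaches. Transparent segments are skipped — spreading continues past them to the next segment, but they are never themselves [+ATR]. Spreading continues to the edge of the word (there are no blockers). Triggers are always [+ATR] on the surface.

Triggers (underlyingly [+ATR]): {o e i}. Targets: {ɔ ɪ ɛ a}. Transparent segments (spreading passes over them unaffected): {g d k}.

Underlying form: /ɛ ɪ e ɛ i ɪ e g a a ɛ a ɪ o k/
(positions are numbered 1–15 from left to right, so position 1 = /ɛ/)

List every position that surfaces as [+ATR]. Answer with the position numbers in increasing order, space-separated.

From /e/ at 3 leftward: 2 /ɪ/ → [+ATR]; 1 /ɛ/ → [+ATR]; word edge.
From /i/ at 5 leftward: 4 /ɛ/ → [+ATR]; 3 /e/ is itself a trigger — this domain ends here.
From /e/ at 7 leftward: 6 /ɪ/ → [+ATR]; 5 /i/ is itself a trigger — this domain ends here.
From /o/ at 14 leftward: 13 /ɪ/ → [+ATR]; 12 /a/ → [+ATR]; 11 /ɛ/ → [+ATR]; 10 /a/ → [+ATR]; 9 /a/ → [+ATR]; 8 /g/ transparent; 7 /e/ is itself a trigger — this domain ends here.

1 2 3 4 5 6 7 9 10 11 12 13 14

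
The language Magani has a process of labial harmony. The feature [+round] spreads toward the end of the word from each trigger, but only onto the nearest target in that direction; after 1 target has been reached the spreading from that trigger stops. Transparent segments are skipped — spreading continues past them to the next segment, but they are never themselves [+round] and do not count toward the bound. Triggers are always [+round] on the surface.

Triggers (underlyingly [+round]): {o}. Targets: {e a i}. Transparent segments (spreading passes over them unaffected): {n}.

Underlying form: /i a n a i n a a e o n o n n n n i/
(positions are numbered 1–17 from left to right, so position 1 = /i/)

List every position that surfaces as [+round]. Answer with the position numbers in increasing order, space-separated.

10 12 17

From /o/ at 10 rightward: 11 /n/ transparent; 12 /o/ is itself a trigger — this domain ends here.
From /o/ at 12 rightward: 13 /n/ transparent; 14 /n/ transparent; 15 /n/ transparent; 16 /n/ transparent; 17 /i/ → [+round]; bound reached.
Targets with no active source: positions 1 2 4 5 7 8 9 stay [-round].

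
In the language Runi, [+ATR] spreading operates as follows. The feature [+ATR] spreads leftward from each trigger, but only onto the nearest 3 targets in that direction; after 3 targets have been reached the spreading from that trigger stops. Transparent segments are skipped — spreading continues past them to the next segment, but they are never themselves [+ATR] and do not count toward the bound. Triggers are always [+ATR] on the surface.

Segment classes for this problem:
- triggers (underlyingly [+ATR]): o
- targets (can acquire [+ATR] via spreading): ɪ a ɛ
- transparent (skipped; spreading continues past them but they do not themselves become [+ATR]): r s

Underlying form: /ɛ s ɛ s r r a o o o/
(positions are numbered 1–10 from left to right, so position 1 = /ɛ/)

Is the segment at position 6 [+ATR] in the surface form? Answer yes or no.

no

From /o/ at 8 leftward: 7 /a/ → [+ATR]; 6 /r/ transparent; 5 /r/ transparent; 4 /s/ transparent; 3 /ɛ/ → [+ATR]; 2 /s/ transparent; 1 /ɛ/ → [+ATR]; bound reached.
From /o/ at 9 leftward: 8 /o/ is itself a trigger — this domain ends here.
From /o/ at 10 leftward: 9 /o/ is itself a trigger — this domain ends here.
[+ATR] positions on the surface: 1 3 7 8 9 10.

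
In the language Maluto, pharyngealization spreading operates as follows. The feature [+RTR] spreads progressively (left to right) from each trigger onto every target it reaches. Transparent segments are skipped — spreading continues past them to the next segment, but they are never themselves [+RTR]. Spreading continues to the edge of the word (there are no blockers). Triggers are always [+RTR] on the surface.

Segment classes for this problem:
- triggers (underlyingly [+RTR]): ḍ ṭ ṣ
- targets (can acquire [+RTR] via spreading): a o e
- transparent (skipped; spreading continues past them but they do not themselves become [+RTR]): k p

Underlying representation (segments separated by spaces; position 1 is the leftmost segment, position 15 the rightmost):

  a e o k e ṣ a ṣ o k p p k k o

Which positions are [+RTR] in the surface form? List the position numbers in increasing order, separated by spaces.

6 7 8 9 15

From /ṣ/ at 6 rightward: 7 /a/ → [+RTR]; 8 /ṣ/ is itself a trigger — this domain ends here.
From /ṣ/ at 8 rightward: 9 /o/ → [+RTR]; 10 /k/ transparent; 11 /p/ transparent; 12 /p/ transparent; 13 /k/ transparent; 14 /k/ transparent; 15 /o/ → [+RTR]; word edge.
Targets with no active source: positions 1 2 3 5 stay [-emphatic].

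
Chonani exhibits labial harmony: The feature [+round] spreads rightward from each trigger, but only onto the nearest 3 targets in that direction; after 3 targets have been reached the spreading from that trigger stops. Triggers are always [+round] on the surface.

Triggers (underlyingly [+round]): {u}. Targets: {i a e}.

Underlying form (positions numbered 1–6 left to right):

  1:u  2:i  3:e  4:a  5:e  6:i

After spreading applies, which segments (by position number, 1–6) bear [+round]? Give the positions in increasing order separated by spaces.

1 2 3 4

From /u/ at 1 rightward: 2 /i/ → [+round]; 3 /e/ → [+round]; 4 /a/ → [+round]; bound reached.
Targets with no active source: positions 5 6 stay [-round].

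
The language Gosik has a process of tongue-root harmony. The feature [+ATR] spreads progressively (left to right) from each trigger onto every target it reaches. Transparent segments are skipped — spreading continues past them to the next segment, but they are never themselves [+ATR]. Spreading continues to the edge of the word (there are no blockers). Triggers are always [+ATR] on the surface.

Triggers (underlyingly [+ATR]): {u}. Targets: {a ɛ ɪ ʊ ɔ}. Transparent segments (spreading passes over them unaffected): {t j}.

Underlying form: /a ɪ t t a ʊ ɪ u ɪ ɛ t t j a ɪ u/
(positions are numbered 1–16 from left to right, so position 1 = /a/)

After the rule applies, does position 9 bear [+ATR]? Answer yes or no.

From /u/ at 8 rightward: 9 /ɪ/ → [+ATR]; 10 /ɛ/ → [+ATR]; 11 /t/ transparent; 12 /t/ transparent; 13 /j/ transparent; 14 /a/ → [+ATR]; 15 /ɪ/ → [+ATR]; 16 /u/ is itself a trigger — this domain ends here.
From /u/ at 16 rightward: word edge.
Targets with no active source: positions 1 2 5 6 7 stay [-ATR].
[+ATR] positions on the surface: 8 9 10 14 15 16.

yes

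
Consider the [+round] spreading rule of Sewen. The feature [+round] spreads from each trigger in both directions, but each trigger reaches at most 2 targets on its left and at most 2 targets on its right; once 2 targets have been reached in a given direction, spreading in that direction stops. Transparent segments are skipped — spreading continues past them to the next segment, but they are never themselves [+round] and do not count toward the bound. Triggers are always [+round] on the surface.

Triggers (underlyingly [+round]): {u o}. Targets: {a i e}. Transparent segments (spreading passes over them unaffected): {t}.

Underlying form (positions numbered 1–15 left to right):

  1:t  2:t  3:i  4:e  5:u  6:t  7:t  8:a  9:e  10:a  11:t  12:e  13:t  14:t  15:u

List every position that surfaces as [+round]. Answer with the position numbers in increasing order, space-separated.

From /u/ at 5 rightward: 6 /t/ transparent; 7 /t/ transparent; 8 /a/ → [+round]; 9 /e/ → [+round]; bound reached.
From /u/ at 5 leftward: 4 /e/ → [+round]; 3 /i/ → [+round]; bound reached.
From /u/ at 15 rightward: word edge.
From /u/ at 15 leftward: 14 /t/ transparent; 13 /t/ transparent; 12 /e/ → [+round]; 11 /t/ transparent; 10 /a/ → [+round]; bound reached.

3 4 5 8 9 10 12 15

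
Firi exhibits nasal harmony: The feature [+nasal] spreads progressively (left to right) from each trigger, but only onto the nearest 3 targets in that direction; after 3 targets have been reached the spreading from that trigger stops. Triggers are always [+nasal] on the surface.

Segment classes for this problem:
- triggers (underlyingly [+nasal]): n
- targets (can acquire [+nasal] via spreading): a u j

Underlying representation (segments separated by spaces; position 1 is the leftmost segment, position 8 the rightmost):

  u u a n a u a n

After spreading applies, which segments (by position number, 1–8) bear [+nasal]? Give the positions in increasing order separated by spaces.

4 5 6 7 8

From /n/ at 4 rightward: 5 /a/ → [+nasal]; 6 /u/ → [+nasal]; 7 /a/ → [+nasal]; bound reached.
From /n/ at 8 rightward: word edge.
Targets with no active source: positions 1 2 3 stay [-nasal].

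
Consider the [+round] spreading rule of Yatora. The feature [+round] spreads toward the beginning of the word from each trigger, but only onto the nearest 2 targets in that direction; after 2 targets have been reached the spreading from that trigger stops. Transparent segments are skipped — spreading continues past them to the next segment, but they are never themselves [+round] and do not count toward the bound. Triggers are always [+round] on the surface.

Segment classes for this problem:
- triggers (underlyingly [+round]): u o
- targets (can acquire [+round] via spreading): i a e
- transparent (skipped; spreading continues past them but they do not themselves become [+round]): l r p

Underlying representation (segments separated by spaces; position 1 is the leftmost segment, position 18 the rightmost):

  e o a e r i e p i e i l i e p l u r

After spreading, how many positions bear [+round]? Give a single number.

5

From /o/ at 2 leftward: 1 /e/ → [+round]; word edge.
From /u/ at 17 leftward: 16 /l/ transparent; 15 /p/ transparent; 14 /e/ → [+round]; 13 /i/ → [+round]; bound reached.
Targets with no active source: positions 3 4 6 7 9 10 11 stay [-round].
[+round] positions on the surface: 1 2 13 14 17.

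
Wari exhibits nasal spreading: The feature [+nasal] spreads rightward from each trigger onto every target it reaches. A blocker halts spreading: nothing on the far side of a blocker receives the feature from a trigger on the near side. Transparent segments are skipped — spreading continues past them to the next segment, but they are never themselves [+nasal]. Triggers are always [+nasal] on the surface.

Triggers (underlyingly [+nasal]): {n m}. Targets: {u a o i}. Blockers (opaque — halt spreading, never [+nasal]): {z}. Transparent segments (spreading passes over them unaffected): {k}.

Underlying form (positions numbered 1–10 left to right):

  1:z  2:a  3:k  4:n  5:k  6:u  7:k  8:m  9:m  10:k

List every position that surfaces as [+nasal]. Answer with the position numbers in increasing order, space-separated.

4 6 8 9

From /n/ at 4 rightward: 5 /k/ transparent; 6 /u/ → [+nasal]; 7 /k/ transparent; 8 /m/ is itself a trigger — this domain ends here.
From /m/ at 8 rightward: 9 /m/ is itself a trigger — this domain ends here.
From /m/ at 9 rightward: 10 /k/ transparent; word edge.
Target with no active source: position 2 stays [-nasal].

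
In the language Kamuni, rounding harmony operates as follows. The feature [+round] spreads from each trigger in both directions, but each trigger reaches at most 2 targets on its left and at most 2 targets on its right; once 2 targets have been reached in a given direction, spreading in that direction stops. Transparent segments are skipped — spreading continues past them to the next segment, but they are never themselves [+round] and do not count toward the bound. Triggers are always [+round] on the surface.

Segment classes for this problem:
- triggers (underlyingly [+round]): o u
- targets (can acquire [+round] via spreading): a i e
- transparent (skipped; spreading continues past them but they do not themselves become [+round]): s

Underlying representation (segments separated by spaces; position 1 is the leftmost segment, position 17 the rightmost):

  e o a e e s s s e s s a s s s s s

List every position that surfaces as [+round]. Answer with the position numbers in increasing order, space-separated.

1 2 3 4

From /o/ at 2 rightward: 3 /a/ → [+round]; 4 /e/ → [+round]; bound reached.
From /o/ at 2 leftward: 1 /e/ → [+round]; word edge.
Targets with no active source: positions 5 9 12 stay [-round].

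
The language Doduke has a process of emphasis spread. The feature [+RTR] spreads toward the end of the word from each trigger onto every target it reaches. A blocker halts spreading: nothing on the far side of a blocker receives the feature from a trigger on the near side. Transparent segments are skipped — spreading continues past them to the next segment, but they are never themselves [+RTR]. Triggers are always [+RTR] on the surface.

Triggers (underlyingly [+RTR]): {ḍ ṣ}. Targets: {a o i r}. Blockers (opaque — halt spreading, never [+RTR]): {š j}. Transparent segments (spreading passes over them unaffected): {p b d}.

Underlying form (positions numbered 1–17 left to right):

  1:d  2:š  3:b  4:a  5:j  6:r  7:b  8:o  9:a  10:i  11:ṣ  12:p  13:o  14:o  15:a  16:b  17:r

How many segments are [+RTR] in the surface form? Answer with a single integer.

From /ṣ/ at 11 rightward: 12 /p/ transparent; 13 /o/ → [+RTR]; 14 /o/ → [+RTR]; 15 /a/ → [+RTR]; 16 /b/ transparent; 17 /r/ → [+RTR]; word edge.
Targets with no active source: positions 4 6 8 9 10 stay [-emphatic].
[+RTR] positions on the surface: 11 13 14 15 17.

5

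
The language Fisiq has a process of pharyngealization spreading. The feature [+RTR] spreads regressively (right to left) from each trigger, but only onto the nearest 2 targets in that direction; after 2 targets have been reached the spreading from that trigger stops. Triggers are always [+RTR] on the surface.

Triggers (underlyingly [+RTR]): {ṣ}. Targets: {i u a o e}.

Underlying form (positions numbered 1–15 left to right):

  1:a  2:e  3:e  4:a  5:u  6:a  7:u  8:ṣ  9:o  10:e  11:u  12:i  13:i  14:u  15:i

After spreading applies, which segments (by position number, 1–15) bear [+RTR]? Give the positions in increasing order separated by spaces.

From /ṣ/ at 8 leftward: 7 /u/ → [+RTR]; 6 /a/ → [+RTR]; bound reached.
Targets with no active source: positions 1 2 3 4 5 9 10 11 12 13 14 15 stay [-emphatic].

6 7 8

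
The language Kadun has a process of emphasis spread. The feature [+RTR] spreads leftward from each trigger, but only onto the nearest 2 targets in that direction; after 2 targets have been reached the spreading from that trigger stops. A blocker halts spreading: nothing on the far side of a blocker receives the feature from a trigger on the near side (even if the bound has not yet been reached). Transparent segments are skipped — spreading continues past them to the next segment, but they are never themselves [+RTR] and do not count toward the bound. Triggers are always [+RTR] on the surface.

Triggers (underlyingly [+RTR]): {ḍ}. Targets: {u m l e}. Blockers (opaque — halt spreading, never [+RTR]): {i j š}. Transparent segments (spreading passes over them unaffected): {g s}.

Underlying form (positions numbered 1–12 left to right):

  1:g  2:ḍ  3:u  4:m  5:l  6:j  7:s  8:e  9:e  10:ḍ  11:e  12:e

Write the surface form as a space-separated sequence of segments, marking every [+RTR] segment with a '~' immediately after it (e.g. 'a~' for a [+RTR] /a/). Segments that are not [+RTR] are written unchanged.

From /ḍ/ at 2 leftward: 1 /g/ transparent; word edge.
From /ḍ/ at 10 leftward: 9 /e/ → [+RTR]; 8 /e/ → [+RTR]; bound reached.
Targets with no active source: positions 3 4 5 11 12 stay [-emphatic].
[+RTR] positions on the surface: 2 8 9 10.

g ḍ~ u m l j s e~ e~ ḍ~ e e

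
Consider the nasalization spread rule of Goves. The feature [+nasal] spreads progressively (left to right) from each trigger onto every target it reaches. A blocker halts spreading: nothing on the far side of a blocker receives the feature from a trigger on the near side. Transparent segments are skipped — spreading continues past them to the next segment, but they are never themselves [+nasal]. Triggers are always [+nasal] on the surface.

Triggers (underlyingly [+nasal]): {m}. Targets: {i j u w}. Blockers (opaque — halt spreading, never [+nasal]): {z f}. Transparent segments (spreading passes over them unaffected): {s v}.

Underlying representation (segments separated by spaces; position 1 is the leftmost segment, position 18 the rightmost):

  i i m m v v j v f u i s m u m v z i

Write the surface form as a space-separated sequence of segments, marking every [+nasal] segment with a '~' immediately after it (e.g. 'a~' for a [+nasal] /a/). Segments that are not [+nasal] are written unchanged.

i i m~ m~ v v j~ v f u i s m~ u~ m~ v z i

From /m/ at 3 rightward: 4 /m/ is itself a trigger — this domain ends here.
From /m/ at 4 rightward: 5 /v/ transparent; 6 /v/ transparent; 7 /j/ → [+nasal]; 8 /v/ transparent; 9 /f/ blocks.
From /m/ at 13 rightward: 14 /u/ → [+nasal]; 15 /m/ is itself a trigger — this domain ends here.
From /m/ at 15 rightward: 16 /v/ transparent; 17 /z/ blocks.
Targets with no active source: positions 1 2 10 11 18 stay [-nasal].
[+nasal] positions on the surface: 3 4 7 13 14 15.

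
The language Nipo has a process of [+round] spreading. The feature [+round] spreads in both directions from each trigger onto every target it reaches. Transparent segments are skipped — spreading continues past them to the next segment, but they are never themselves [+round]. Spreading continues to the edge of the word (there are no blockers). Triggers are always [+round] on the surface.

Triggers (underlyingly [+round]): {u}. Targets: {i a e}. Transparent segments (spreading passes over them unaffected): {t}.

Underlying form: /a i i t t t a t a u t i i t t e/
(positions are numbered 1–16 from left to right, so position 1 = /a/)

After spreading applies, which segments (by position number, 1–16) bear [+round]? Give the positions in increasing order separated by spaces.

1 2 3 7 9 10 12 13 16

From /u/ at 10 rightward: 11 /t/ transparent; 12 /i/ → [+round]; 13 /i/ → [+round]; 14 /t/ transparent; 15 /t/ transparent; 16 /e/ → [+round]; word edge.
From /u/ at 10 leftward: 9 /a/ → [+round]; 8 /t/ transparent; 7 /a/ → [+round]; 6 /t/ transparent; 5 /t/ transparent; 4 /t/ transparent; 3 /i/ → [+round]; 2 /i/ → [+round]; 1 /a/ → [+round]; word edge.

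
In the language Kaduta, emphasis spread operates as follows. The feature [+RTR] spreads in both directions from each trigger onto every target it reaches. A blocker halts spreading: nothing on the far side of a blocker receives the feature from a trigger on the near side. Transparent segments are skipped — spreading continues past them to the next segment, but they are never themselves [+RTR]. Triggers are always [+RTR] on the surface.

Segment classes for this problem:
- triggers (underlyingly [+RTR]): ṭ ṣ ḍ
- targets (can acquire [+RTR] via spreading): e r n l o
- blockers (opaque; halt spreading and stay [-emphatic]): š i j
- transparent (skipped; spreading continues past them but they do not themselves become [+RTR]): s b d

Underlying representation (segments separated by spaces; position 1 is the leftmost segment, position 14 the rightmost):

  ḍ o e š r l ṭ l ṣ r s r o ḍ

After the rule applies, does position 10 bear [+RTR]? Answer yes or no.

From /ḍ/ at 1 rightward: 2 /o/ → [+RTR]; 3 /e/ → [+RTR]; 4 /š/ blocks.
From /ḍ/ at 1 leftward: word edge.
From /ṭ/ at 7 rightward: 8 /l/ → [+RTR]; 9 /ṣ/ is itself a trigger — this domain ends here.
From /ṭ/ at 7 leftward: 6 /l/ → [+RTR]; 5 /r/ → [+RTR]; 4 /š/ blocks.
From /ṣ/ at 9 rightward: 10 /r/ → [+RTR]; 11 /s/ transparent; 12 /r/ → [+RTR]; 13 /o/ → [+RTR]; 14 /ḍ/ is itself a trigger — this domain ends here.
From /ṣ/ at 9 leftward: 8 /l/ → [+RTR]; 7 /ṭ/ is itself a trigger — this domain ends here.
From /ḍ/ at 14 rightward: word edge.
From /ḍ/ at 14 leftward: 13 /o/ → [+RTR]; 12 /r/ → [+RTR]; 11 /s/ transparent; 10 /r/ → [+RTR]; 9 /ṣ/ is itself a trigger — this domain ends here.
[+RTR] positions on the surface: 1 2 3 5 6 7 8 9 10 12 13 14.

yes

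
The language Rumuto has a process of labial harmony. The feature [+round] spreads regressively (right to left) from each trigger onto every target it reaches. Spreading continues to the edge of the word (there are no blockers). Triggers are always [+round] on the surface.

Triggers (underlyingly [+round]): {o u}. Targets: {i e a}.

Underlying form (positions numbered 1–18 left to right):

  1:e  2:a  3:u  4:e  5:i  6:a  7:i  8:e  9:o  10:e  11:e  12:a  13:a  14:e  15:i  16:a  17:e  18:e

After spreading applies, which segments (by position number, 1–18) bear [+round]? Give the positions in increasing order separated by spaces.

From /u/ at 3 leftward: 2 /a/ → [+round]; 1 /e/ → [+round]; word edge.
From /o/ at 9 leftward: 8 /e/ → [+round]; 7 /i/ → [+round]; 6 /a/ → [+round]; 5 /i/ → [+round]; 4 /e/ → [+round]; 3 /u/ is itself a trigger — this domain ends here.
Targets with no active source: positions 10 11 12 13 14 15 16 17 18 stay [-round].

1 2 3 4 5 6 7 8 9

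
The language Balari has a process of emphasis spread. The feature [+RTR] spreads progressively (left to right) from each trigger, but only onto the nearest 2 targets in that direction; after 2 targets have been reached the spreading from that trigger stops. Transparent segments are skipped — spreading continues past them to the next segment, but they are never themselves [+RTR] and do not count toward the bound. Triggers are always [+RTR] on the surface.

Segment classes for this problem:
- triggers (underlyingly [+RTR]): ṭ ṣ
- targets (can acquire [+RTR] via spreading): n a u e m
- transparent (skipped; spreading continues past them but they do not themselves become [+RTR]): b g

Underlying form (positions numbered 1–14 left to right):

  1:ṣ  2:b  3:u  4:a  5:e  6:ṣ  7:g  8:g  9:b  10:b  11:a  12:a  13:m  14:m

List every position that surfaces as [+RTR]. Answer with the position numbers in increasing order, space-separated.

From /ṣ/ at 1 rightward: 2 /b/ transparent; 3 /u/ → [+RTR]; 4 /a/ → [+RTR]; bound reached.
From /ṣ/ at 6 rightward: 7 /g/ transparent; 8 /g/ transparent; 9 /b/ transparent; 10 /b/ transparent; 11 /a/ → [+RTR]; 12 /a/ → [+RTR]; bound reached.
Targets with no active source: positions 5 13 14 stay [-emphatic].

1 3 4 6 11 12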